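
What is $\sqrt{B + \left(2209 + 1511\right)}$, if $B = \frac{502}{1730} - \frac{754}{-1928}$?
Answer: $\frac{\sqrt{646768347132085}}{416930} \approx 60.997$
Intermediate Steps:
$B = \frac{568069}{833860}$ ($B = 502 \cdot \frac{1}{1730} - - \frac{377}{964} = \frac{251}{865} + \frac{377}{964} = \frac{568069}{833860} \approx 0.68125$)
$\sqrt{B + \left(2209 + 1511\right)} = \sqrt{\frac{568069}{833860} + \left(2209 + 1511\right)} = \sqrt{\frac{568069}{833860} + 3720} = \sqrt{\frac{3102527269}{833860}} = \frac{\sqrt{646768347132085}}{416930}$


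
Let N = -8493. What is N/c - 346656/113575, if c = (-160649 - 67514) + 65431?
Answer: -18482477239/6160762300 ≈ -3.0000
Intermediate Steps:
c = -162732 (c = -228163 + 65431 = -162732)
N/c - 346656/113575 = -8493/(-162732) - 346656/113575 = -8493*(-1/162732) - 346656*1/113575 = 2831/54244 - 346656/113575 = -18482477239/6160762300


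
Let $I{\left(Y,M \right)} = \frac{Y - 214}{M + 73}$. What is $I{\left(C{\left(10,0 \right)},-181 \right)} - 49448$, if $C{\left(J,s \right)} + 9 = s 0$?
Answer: $- \frac{5340161}{108} \approx -49446.0$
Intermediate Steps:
$C{\left(J,s \right)} = -9$ ($C{\left(J,s \right)} = -9 + s 0 = -9 + 0 = -9$)
$I{\left(Y,M \right)} = \frac{-214 + Y}{73 + M}$
$I{\left(C{\left(10,0 \right)},-181 \right)} - 49448 = \frac{-214 - 9}{73 - 181} - 49448 = \frac{1}{-108} \left(-223\right) - 49448 = \left(- \frac{1}{108}\right) \left(-223\right) - 49448 = \frac{223}{108} - 49448 = - \frac{5340161}{108}$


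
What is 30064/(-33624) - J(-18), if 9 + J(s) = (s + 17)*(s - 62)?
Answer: -302171/4203 ≈ -71.894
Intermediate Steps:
J(s) = -9 + (-62 + s)*(17 + s) (J(s) = -9 + (s + 17)*(s - 62) = -9 + (17 + s)*(-62 + s) = -9 + (-62 + s)*(17 + s))
30064/(-33624) - J(-18) = 30064/(-33624) - (-1063 + (-18)² - 45*(-18)) = 30064*(-1/33624) - (-1063 + 324 + 810) = -3758/4203 - 1*71 = -3758/4203 - 71 = -302171/4203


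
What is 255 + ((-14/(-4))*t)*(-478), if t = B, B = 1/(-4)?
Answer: 2693/4 ≈ 673.25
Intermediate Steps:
B = -¼ ≈ -0.25000
t = -¼ ≈ -0.25000
255 + ((-14/(-4))*t)*(-478) = 255 + (-14/(-4)*(-¼))*(-478) = 255 + (-14*(-¼)*(-¼))*(-478) = 255 + ((7/2)*(-¼))*(-478) = 255 - 7/8*(-478) = 255 + 1673/4 = 2693/4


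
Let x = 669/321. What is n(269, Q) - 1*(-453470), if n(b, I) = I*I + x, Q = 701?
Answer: 101101420/107 ≈ 9.4487e+5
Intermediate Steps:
x = 223/107 (x = 669*(1/321) = 223/107 ≈ 2.0841)
n(b, I) = 223/107 + I² (n(b, I) = I*I + 223/107 = I² + 223/107 = 223/107 + I²)
n(269, Q) - 1*(-453470) = (223/107 + 701²) - 1*(-453470) = (223/107 + 491401) + 453470 = 52580130/107 + 453470 = 101101420/107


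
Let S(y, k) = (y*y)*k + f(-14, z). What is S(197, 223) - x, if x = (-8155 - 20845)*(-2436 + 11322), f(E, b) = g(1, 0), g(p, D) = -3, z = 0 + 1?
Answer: 266348404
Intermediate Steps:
z = 1
f(E, b) = -3
S(y, k) = -3 + k*y² (S(y, k) = (y*y)*k - 3 = y²*k - 3 = k*y² - 3 = -3 + k*y²)
x = -257694000 (x = -29000*8886 = -257694000)
S(197, 223) - x = (-3 + 223*197²) - 1*(-257694000) = (-3 + 223*38809) + 257694000 = (-3 + 8654407) + 257694000 = 8654404 + 257694000 = 266348404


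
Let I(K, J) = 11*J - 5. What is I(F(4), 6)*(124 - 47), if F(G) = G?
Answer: 4697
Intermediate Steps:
I(K, J) = -5 + 11*J
I(F(4), 6)*(124 - 47) = (-5 + 11*6)*(124 - 47) = (-5 + 66)*77 = 61*77 = 4697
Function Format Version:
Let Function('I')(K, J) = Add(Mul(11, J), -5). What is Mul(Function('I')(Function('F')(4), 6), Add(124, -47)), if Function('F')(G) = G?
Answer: 4697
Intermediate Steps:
Function('I')(K, J) = Add(-5, Mul(11, J))
Mul(Function('I')(Function('F')(4), 6), Add(124, -47)) = Mul(Add(-5, Mul(11, 6)), Add(124, -47)) = Mul(Add(-5, 66), 77) = Mul(61, 77) = 4697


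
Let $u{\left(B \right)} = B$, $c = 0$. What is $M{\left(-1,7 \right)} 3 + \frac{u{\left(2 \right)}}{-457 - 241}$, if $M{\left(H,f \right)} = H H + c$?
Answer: $\frac{1046}{349} \approx 2.9971$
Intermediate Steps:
$M{\left(H,f \right)} = H^{2}$ ($M{\left(H,f \right)} = H H + 0 = H^{2} + 0 = H^{2}$)
$M{\left(-1,7 \right)} 3 + \frac{u{\left(2 \right)}}{-457 - 241} = \left(-1\right)^{2} \cdot 3 + \frac{1}{-457 - 241} \cdot 2 = 1 \cdot 3 + \frac{1}{-698} \cdot 2 = 3 - \frac{1}{349} = \frac{1046}{349}$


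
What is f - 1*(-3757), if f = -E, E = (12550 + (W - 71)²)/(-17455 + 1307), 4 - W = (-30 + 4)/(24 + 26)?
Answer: 18964064247/5046250 ≈ 3758.1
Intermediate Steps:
W = 113/25 (W = 4 - (-30 + 4)/(24 + 26) = 4 - (-26)/50 = 4 - 1*(-13/25) = 4 + 13/25 = 113/25 ≈ 4.5200)
E = -5302997/5046250 (E = (12550 + (113/25 - 71)²)/(-17455 + 1307) = (12550 + (-1662/25)²)/(-16148) = (12550 + 2762244/625)*(-1/16148) = (10605994/625)*(-1/16148) = -5302997/5046250 ≈ -1.0509)
f = 5302997/5046250 (f = -1*(-5302997/5046250) = 5302997/5046250 ≈ 1.0509)
f - 1*(-3757) = 5302997/5046250 - 1*(-3757) = 5302997/5046250 + 3757 = 18964064247/5046250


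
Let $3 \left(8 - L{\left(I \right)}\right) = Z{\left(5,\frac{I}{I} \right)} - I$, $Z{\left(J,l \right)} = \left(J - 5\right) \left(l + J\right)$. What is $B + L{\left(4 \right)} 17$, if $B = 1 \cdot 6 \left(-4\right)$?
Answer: $\frac{404}{3} \approx 134.67$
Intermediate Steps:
$Z{\left(J,l \right)} = \left(-5 + J\right) \left(J + l\right)$
$B = -24$ ($B = 6 \left(-4\right) = -24$)
$L{\left(I \right)} = 8 + \frac{I}{3}$ ($L{\left(I \right)} = 8 - \frac{\left(5^{2} - 25 - 5 \frac{I}{I} + 5 \frac{I}{I}\right) - I}{3} = 8 - \frac{\left(25 - 25 - 5 + 5 \cdot 1\right) - I}{3} = 8 - \frac{\left(25 - 25 - 5 + 5\right) - I}{3} = 8 - \frac{0 - I}{3} = 8 - \frac{\left(-1\right) I}{3} = 8 + \frac{I}{3}$)
$B + L{\left(4 \right)} 17 = -24 + \left(8 + \frac{1}{3} \cdot 4\right) 17 = -24 + \left(8 + \frac{4}{3}\right) 17 = -24 + \frac{28}{3} \cdot 17 = -24 + \frac{476}{3} = \frac{404}{3}$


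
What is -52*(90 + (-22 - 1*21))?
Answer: -2444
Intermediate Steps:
-52*(90 + (-22 - 1*21)) = -52*(90 + (-22 - 21)) = -52*(90 - 43) = -52*47 = -2444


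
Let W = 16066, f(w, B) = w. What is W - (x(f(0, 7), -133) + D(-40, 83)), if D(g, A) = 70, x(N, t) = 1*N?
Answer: 15996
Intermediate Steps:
x(N, t) = N
W - (x(f(0, 7), -133) + D(-40, 83)) = 16066 - (0 + 70) = 16066 - 1*70 = 16066 - 70 = 15996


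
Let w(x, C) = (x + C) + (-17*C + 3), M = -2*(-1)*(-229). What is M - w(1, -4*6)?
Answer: -846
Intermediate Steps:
M = -458 (M = 2*(-229) = -458)
w(x, C) = 3 + x - 16*C (w(x, C) = (C + x) + (3 - 17*C) = 3 + x - 16*C)
M - w(1, -4*6) = -458 - (3 + 1 - (-64)*6) = -458 - (3 + 1 - 16*(-24)) = -458 - (3 + 1 + 384) = -458 - 1*388 = -458 - 388 = -846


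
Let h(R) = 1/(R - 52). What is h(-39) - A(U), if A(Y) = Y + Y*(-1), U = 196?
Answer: -1/91 ≈ -0.010989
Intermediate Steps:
A(Y) = 0 (A(Y) = Y - Y = 0)
h(R) = 1/(-52 + R)
h(-39) - A(U) = 1/(-52 - 39) - 1*0 = 1/(-91) + 0 = -1/91 + 0 = -1/91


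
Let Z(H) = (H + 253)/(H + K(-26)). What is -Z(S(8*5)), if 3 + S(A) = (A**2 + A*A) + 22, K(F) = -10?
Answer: -3472/3209 ≈ -1.0820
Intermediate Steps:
S(A) = 19 + 2*A**2 (S(A) = -3 + ((A**2 + A*A) + 22) = -3 + ((A**2 + A**2) + 22) = -3 + (2*A**2 + 22) = -3 + (22 + 2*A**2) = 19 + 2*A**2)
Z(H) = (253 + H)/(-10 + H) (Z(H) = (H + 253)/(H - 10) = (253 + H)/(-10 + H))
-Z(S(8*5)) = -(253 + (19 + 2*(8*5)**2))/(-10 + (19 + 2*(8*5)**2)) = -(253 + (19 + 2*40**2))/(-10 + (19 + 2*40**2)) = -(253 + (19 + 2*1600))/(-10 + (19 + 2*1600)) = -(253 + (19 + 3200))/(-10 + (19 + 3200)) = -(253 + 3219)/(-10 + 3219) = -3472/3209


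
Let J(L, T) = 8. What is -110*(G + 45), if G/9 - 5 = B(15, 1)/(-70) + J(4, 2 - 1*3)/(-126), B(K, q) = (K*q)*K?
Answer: -6655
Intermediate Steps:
B(K, q) = q*K²
G = 31/2 (G = 45 + 9*((1*15²)/(-70) + 8/(-126)) = 45 + 9*((1*225)*(-1/70) + 8*(-1/126)) = 45 + 9*(225*(-1/70) - 4/63) = 45 + 9*(-45/14 - 4/63) = 45 + 9*(-59/18) = 45 - 59/2 = 31/2 ≈ 15.500)
-110*(G + 45) = -110*(31/2 + 45) = -110*121/2 = -6655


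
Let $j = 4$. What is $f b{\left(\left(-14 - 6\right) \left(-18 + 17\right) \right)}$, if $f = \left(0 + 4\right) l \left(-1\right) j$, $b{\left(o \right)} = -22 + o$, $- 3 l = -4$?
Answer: $\frac{128}{3} \approx 42.667$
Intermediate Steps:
$l = \frac{4}{3}$ ($l = \left(- \frac{1}{3}\right) \left(-4\right) = \frac{4}{3} \approx 1.3333$)
$f = - \frac{64}{3}$ ($f = \left(0 + 4\right) \frac{4}{3} \left(-1\right) 4 = 4 \cdot \frac{4}{3} \left(-1\right) 4 = \frac{16}{3} \left(-1\right) 4 = \left(- \frac{16}{3}\right) 4 = - \frac{64}{3} \approx -21.333$)
$f b{\left(\left(-14 - 6\right) \left(-18 + 17\right) \right)} = - \frac{64 \left(-22 + \left(-14 - 6\right) \left(-18 + 17\right)\right)}{3} = - \frac{64 \left(-22 - -20\right)}{3} = - \frac{64 \left(-22 + 20\right)}{3} = \left(- \frac{64}{3}\right) \left(-2\right) = \frac{128}{3}$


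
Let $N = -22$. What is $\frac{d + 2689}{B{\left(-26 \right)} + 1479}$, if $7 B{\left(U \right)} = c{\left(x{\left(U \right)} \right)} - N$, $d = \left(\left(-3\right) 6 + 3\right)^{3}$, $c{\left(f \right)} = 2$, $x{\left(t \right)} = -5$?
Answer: $- \frac{4802}{10377} \approx -0.46275$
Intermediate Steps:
$d = -3375$ ($d = \left(-18 + 3\right)^{3} = \left(-15\right)^{3} = -3375$)
$B{\left(U \right)} = \frac{24}{7}$ ($B{\left(U \right)} = \frac{2 - -22}{7} = \frac{2 + 22}{7} = \frac{1}{7} \cdot 24 = \frac{24}{7}$)
$\frac{d + 2689}{B{\left(-26 \right)} + 1479} = \frac{-3375 + 2689}{\frac{24}{7} + 1479} = - \frac{686}{\frac{10377}{7}} = \left(-686\right) \frac{7}{10377} = - \frac{4802}{10377}$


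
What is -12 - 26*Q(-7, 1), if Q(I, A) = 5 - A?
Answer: -116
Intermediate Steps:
-12 - 26*Q(-7, 1) = -12 - 26*(5 - 1*1) = -12 - 26*(5 - 1) = -12 - 26*4 = -12 - 104 = -116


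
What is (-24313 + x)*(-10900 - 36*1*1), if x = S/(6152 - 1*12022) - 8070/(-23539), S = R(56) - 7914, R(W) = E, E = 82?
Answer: 18368056561565256/69086965 ≈ 2.6587e+8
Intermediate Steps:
R(W) = 82
S = -7832 (S = 82 - 7914 = -7832)
x = 115864174/69086965 (x = -7832/(6152 - 1*12022) - 8070/(-23539) = -7832/(6152 - 12022) - 8070*(-1/23539) = -7832/(-5870) + 8070/23539 = -7832*(-1/5870) + 8070/23539 = 3916/2935 + 8070/23539 = 115864174/69086965 ≈ 1.6771)
(-24313 + x)*(-10900 - 36*1*1) = (-24313 + 115864174/69086965)*(-10900 - 36*1*1) = -1679595515871*(-10900 - 36*1)/69086965 = -1679595515871*(-10900 - 36)/69086965 = -1679595515871/69086965*(-10936) = 18368056561565256/69086965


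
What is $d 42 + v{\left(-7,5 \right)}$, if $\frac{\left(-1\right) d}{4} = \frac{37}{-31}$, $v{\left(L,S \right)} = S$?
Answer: $\frac{6371}{31} \approx 205.52$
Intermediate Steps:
$d = \frac{148}{31}$ ($d = - 4 \frac{37}{-31} = - 4 \cdot 37 \left(- \frac{1}{31}\right) = \left(-4\right) \left(- \frac{37}{31}\right) = \frac{148}{31} \approx 4.7742$)
$d 42 + v{\left(-7,5 \right)} = \frac{148}{31} \cdot 42 + 5 = \frac{6216}{31} + 5 = \frac{6371}{31}$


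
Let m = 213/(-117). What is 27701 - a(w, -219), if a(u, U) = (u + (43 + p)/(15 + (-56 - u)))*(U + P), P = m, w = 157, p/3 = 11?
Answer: 240482621/3861 ≈ 62285.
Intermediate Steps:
p = 33 (p = 3*11 = 33)
m = -71/39 (m = 213*(-1/117) = -71/39 ≈ -1.8205)
P = -71/39 ≈ -1.8205
a(u, U) = (-71/39 + U)*(u + 76/(-41 - u)) (a(u, U) = (u + (43 + 33)/(15 + (-56 - u)))*(U - 71/39) = (u + 76/(-41 - u))*(-71/39 + U) = (-71/39 + U)*(u + 76/(-41 - u)))
27701 - a(w, -219) = 27701 - (5396 - 2964*(-219) - 2911*157 - 71*157² + 39*(-219)*157² + 1599*(-219)*157)/(39*(41 + 157)) = 27701 - (5396 + 649116 - 457027 - 71*24649 + 39*(-219)*24649 - 54978417)/(39*198) = 27701 - (5396 + 649116 - 457027 - 1750079 - 210527109 - 54978417)/(39*198) = 27701 - (-267058120)/(39*198) = 27701 - 1*(-133529060/3861) = 27701 + 133529060/3861 = 240482621/3861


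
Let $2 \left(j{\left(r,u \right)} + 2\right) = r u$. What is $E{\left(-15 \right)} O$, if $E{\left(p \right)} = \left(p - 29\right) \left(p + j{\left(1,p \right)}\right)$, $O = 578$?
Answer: $623084$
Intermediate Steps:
$j{\left(r,u \right)} = -2 + \frac{r u}{2}$
$E{\left(p \right)} = \left(-29 + p\right) \left(-2 + \frac{3 p}{2}\right)$ ($E{\left(p \right)} = \left(p - 29\right) \left(p + \left(-2 + \frac{1}{2} \cdot 1 p\right)\right) = \left(-29 + p\right) \left(p + \left(-2 + \frac{p}{2}\right)\right) = \left(-29 + p\right) \left(-2 + \frac{3 p}{2}\right)$)
$E{\left(-15 \right)} O = \left(58 - - \frac{1365}{2} + \frac{3 \left(-15\right)^{2}}{2}\right) 578 = \left(58 + \frac{1365}{2} + \frac{3}{2} \cdot 225\right) 578 = \left(58 + \frac{1365}{2} + \frac{675}{2}\right) 578 = 1078 \cdot 578 = 623084$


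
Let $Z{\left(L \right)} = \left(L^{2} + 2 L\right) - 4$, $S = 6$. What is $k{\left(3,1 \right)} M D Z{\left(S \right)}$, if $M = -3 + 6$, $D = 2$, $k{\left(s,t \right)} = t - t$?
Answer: $0$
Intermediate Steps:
$k{\left(s,t \right)} = 0$
$Z{\left(L \right)} = -4 + L^{2} + 2 L$
$M = 3$
$k{\left(3,1 \right)} M D Z{\left(S \right)} = 0 \cdot 3 \cdot 2 \left(-4 + 6^{2} + 2 \cdot 6\right) = 0 \cdot 6 \left(-4 + 36 + 12\right) = 0 \cdot 6 \cdot 44 = 0 \cdot 264 = 0$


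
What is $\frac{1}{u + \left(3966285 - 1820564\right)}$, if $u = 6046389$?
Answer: $\frac{1}{8192110} \approx 1.2207 \cdot 10^{-7}$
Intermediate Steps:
$\frac{1}{u + \left(3966285 - 1820564\right)} = \frac{1}{6046389 + \left(3966285 - 1820564\right)} = \frac{1}{6046389 + 2145721} = \frac{1}{8192110}$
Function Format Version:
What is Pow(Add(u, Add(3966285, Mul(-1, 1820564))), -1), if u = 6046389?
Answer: Rational(1, 8192110) ≈ 1.2207e-7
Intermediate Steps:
Pow(Add(u, Add(3966285, Mul(-1, 1820564))), -1) = Pow(Add(6046389, Add(3966285, Mul(-1, 1820564))), -1) = Pow(Add(6046389, Add(3966285, -1820564)), -1) = Pow(Add(6046389, 2145721), -1) = Pow(8192110, -1) = Rational(1, 8192110)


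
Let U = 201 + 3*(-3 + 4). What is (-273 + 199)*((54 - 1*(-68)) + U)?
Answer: -24124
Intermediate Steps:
U = 204 (U = 201 + 3*1 = 201 + 3 = 204)
(-273 + 199)*((54 - 1*(-68)) + U) = (-273 + 199)*((54 - 1*(-68)) + 204) = -74*((54 + 68) + 204) = -74*(122 + 204) = -74*326 = -24124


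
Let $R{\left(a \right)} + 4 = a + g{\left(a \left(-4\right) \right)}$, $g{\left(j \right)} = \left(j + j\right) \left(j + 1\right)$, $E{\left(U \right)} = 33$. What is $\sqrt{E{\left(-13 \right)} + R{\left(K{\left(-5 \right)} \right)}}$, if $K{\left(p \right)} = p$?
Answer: $12 \sqrt{6} \approx 29.394$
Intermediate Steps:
$g{\left(j \right)} = 2 j \left(1 + j\right)$
$R{\left(a \right)} = -4 + a - 8 a \left(1 - 4 a\right)$ ($R{\left(a \right)} = -4 + \left(a + 2 a \left(-4\right) \left(1 + a \left(-4\right)\right)\right) = -4 + \left(a + 2 \left(- 4 a\right) \left(1 - 4 a\right)\right) = -4 - \left(- a + 8 a \left(1 - 4 a\right)\right) = -4 + a - 8 a \left(1 - 4 a\right)$)
$\sqrt{E{\left(-13 \right)} + R{\left(K{\left(-5 \right)} \right)}} = \sqrt{33 - \left(-31 - 800\right)} = \sqrt{33 + \left(-4 + 35 + 32 \cdot 25\right)} = \sqrt{33 + \left(-4 + 35 + 800\right)} = \sqrt{33 + 831} = \sqrt{864} = 12 \sqrt{6}$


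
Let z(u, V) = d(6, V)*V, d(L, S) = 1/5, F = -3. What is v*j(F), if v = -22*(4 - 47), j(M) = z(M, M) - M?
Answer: 11352/5 ≈ 2270.4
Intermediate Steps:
d(L, S) = 1/5
z(u, V) = V/5
j(M) = -4*M/5 (j(M) = M/5 - M = -4*M/5)
v = 946 (v = -22*(-43) = 946)
v*j(F) = 946*(-4/5*(-3)) = 946*(12/5) = 11352/5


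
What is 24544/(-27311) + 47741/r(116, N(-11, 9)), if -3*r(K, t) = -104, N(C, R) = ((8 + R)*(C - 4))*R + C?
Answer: 3909010777/2840344 ≈ 1376.2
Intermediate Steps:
N(C, R) = C + R*(-4 + C)*(8 + R) (N(C, R) = ((8 + R)*(-4 + C))*R + C = ((-4 + C)*(8 + R))*R + C = R*(-4 + C)*(8 + R) + C = C + R*(-4 + C)*(8 + R))
r(K, t) = 104/3 (r(K, t) = -1/3*(-104) = 104/3)
24544/(-27311) + 47741/r(116, N(-11, 9)) = 24544/(-27311) + 47741/(104/3) = 24544*(-1/27311) + 47741*(3/104) = -24544/27311 + 143223/104 = 3909010777/2840344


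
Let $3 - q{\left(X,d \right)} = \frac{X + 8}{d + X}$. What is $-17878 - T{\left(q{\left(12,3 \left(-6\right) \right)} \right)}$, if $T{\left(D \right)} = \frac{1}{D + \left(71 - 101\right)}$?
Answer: $- \frac{1269335}{71} \approx -17878.0$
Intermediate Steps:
$q{\left(X,d \right)} = 3 - \frac{8 + X}{X + d}$ ($q{\left(X,d \right)} = 3 - \frac{X + 8}{d + X} = 3 - \frac{8 + X}{X + d}$)
$T{\left(D \right)} = \frac{1}{-30 + D}$ ($T{\left(D \right)} = \frac{1}{D - 30} = \frac{1}{-30 + D}$)
$-17878 - T{\left(q{\left(12,3 \left(-6\right) \right)} \right)} = -17878 - \frac{1}{-30 + \frac{-8 + 2 \cdot 12 + 3 \cdot 3 \left(-6\right)}{12 + 3 \left(-6\right)}} = -17878 - \frac{1}{-30 + \frac{-8 + 24 + 3 \left(-18\right)}{12 - 18}} = -17878 - \frac{1}{-30 + \frac{-8 + 24 - 54}{-6}} = -17878 - \frac{1}{-30 - - \frac{19}{3}} = -17878 - \frac{1}{-30 + \frac{19}{3}} = -17878 - \frac{1}{- \frac{71}{3}} = -17878 - - \frac{3}{71} = -17878 + \frac{3}{71} = - \frac{1269335}{71}$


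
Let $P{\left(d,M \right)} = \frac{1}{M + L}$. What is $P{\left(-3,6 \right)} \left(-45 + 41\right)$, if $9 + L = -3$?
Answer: $\frac{2}{3} \approx 0.66667$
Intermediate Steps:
$L = -12$ ($L = -9 - 3 = -12$)
$P{\left(d,M \right)} = \frac{1}{-12 + M}$ ($P{\left(d,M \right)} = \frac{1}{M - 12} = \frac{1}{-12 + M}$)
$P{\left(-3,6 \right)} \left(-45 + 41\right) = \frac{-45 + 41}{-12 + 6} = \frac{1}{-6} \left(-4\right) = \left(- \frac{1}{6}\right) \left(-4\right) = \frac{2}{3}$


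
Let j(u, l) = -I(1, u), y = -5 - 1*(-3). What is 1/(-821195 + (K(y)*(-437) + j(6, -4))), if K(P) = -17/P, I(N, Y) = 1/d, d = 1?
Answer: -2/1649821 ≈ -1.2123e-6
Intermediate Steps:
I(N, Y) = 1 (I(N, Y) = 1/1 = 1)
y = -2 (y = -5 + 3 = -2)
j(u, l) = -1 (j(u, l) = -1*1 = -1)
1/(-821195 + (K(y)*(-437) + j(6, -4))) = 1/(-821195 + (-17/(-2)*(-437) - 1)) = 1/(-821195 + (-17*(-½)*(-437) - 1)) = 1/(-821195 + ((17/2)*(-437) - 1)) = 1/(-821195 + (-7429/2 - 1)) = 1/(-821195 - 7431/2) = 1/(-1649821/2) = -2/1649821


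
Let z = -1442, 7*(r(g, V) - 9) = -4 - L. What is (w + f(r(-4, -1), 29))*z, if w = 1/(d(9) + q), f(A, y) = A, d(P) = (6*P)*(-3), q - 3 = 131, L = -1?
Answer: -24617/2 ≈ -12309.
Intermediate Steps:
r(g, V) = 60/7 (r(g, V) = 9 + (-4 - 1*(-1))/7 = 9 + (-4 + 1)/7 = 9 + (⅐)*(-3) = 9 - 3/7 = 60/7)
q = 134 (q = 3 + 131 = 134)
d(P) = -18*P
w = -1/28 (w = 1/(-18*9 + 134) = 1/(-162 + 134) = 1/(-28) = -1/28 ≈ -0.035714)
(w + f(r(-4, -1), 29))*z = (-1/28 + 60/7)*(-1442) = (239/28)*(-1442) = -24617/2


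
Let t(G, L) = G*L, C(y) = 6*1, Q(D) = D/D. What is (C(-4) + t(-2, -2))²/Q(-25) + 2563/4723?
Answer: 474863/4723 ≈ 100.54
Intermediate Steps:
Q(D) = 1
C(y) = 6
(C(-4) + t(-2, -2))²/Q(-25) + 2563/4723 = (6 - 2*(-2))²/1 + 2563/4723 = (6 + 4)²*1 + 2563*(1/4723) = 10²*1 + 2563/4723 = 100*1 + 2563/4723 = 100 + 2563/4723 = 474863/4723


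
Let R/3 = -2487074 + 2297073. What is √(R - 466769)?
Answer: 2*I*√259193 ≈ 1018.2*I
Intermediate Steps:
R = -570003 (R = 3*(-2487074 + 2297073) = 3*(-190001) = -570003)
√(R - 466769) = √(-570003 - 466769) = √(-1036772) = 2*I*√259193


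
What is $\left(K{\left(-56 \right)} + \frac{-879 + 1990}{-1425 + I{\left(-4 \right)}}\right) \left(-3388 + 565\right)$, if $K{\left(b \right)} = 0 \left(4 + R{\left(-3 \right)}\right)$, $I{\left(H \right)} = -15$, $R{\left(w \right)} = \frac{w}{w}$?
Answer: $\frac{1045451}{480} \approx 2178.0$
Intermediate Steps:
$R{\left(w \right)} = 1$
$K{\left(b \right)} = 0$ ($K{\left(b \right)} = 0 \left(4 + 1\right) = 0 \cdot 5 = 0$)
$\left(K{\left(-56 \right)} + \frac{-879 + 1990}{-1425 + I{\left(-4 \right)}}\right) \left(-3388 + 565\right) = \left(0 + \frac{-879 + 1990}{-1425 - 15}\right) \left(-3388 + 565\right) = \left(0 + \frac{1111}{-1440}\right) \left(-2823\right) = \left(0 + 1111 \left(- \frac{1}{1440}\right)\right) \left(-2823\right) = \left(0 - \frac{1111}{1440}\right) \left(-2823\right) = \left(- \frac{1111}{1440}\right) \left(-2823\right) = \frac{1045451}{480}$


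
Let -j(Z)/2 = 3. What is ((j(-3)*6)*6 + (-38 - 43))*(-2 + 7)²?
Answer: -7425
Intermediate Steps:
j(Z) = -6 (j(Z) = -2*3 = -6)
((j(-3)*6)*6 + (-38 - 43))*(-2 + 7)² = (-6*6*6 + (-38 - 43))*(-2 + 7)² = (-36*6 - 81)*5² = (-216 - 81)*25 = -297*25 = -7425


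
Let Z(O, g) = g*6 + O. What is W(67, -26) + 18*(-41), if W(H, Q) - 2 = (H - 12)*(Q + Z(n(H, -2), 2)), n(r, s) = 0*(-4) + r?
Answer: 2179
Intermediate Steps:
n(r, s) = r (n(r, s) = 0 + r = r)
Z(O, g) = O + 6*g (Z(O, g) = 6*g + O = O + 6*g)
W(H, Q) = 2 + (-12 + H)*(12 + H + Q) (W(H, Q) = 2 + (H - 12)*(Q + (H + 6*2)) = 2 + (-12 + H)*(Q + (H + 12)) = 2 + (-12 + H)*(Q + (12 + H)) = 2 + (-12 + H)*(12 + H + Q))
W(67, -26) + 18*(-41) = (-142 + 67² - 12*(-26) + 67*(-26)) + 18*(-41) = (-142 + 4489 + 312 - 1742) - 738 = 2917 - 738 = 2179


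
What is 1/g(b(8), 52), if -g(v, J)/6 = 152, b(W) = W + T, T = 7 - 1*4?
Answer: -1/912 ≈ -0.0010965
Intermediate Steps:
T = 3 (T = 7 - 4 = 3)
b(W) = 3 + W (b(W) = W + 3 = 3 + W)
g(v, J) = -912 (g(v, J) = -6*152 = -912)
1/g(b(8), 52) = 1/(-912) = -1/912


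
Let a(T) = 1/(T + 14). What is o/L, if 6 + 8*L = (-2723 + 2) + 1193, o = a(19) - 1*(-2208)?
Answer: -380/33 ≈ -11.515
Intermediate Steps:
a(T) = 1/(14 + T)
o = 72865/33 (o = 1/(14 + 19) - 1*(-2208) = 1/33 + 2208 = 72865/33 ≈ 2208.0)
L = -767/4 (L = -¾ + ((-2723 + 2) + 1193)/8 = -¾ + (-2721 + 1193)/8 = -¾ + (⅛)*(-1528) = -¾ - 191 = -767/4 ≈ -191.75)
o/L = 72865/(33*(-767/4)) = (72865/33)*(-4/767) = -380/33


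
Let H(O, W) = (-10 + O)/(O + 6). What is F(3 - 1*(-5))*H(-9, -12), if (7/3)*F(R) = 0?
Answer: 0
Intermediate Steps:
F(R) = 0 (F(R) = (3/7)*0 = 0)
H(O, W) = (-10 + O)/(6 + O)
F(3 - 1*(-5))*H(-9, -12) = 0*((-10 - 9)/(6 - 9)) = 0*(-19/(-3)) = 0*(-⅓*(-19)) = 0*(19/3) = 0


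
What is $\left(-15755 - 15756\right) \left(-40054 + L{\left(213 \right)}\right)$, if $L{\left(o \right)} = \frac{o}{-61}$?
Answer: $\frac{76997349077}{61} \approx 1.2623 \cdot 10^{9}$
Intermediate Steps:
$L{\left(o \right)} = - \frac{o}{61}$ ($L{\left(o \right)} = o \left(- \frac{1}{61}\right) = - \frac{o}{61}$)
$\left(-15755 - 15756\right) \left(-40054 + L{\left(213 \right)}\right) = \left(-15755 - 15756\right) \left(-40054 - \frac{213}{61}\right) = - 31511 \left(-40054 - \frac{213}{61}\right) = \left(-31511\right) \left(- \frac{2443507}{61}\right) = \frac{76997349077}{61}$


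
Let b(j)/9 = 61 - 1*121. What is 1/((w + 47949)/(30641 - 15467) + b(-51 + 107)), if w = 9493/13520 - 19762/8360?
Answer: -14292289440/7672675019333 ≈ -0.0018628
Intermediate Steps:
b(j) = -540 (b(j) = 9*(61 - 1*121) = 9*(61 - 121) = 9*(-60) = -540)
w = -4695519/2825680 (w = 9493*(1/13520) - 19762*1/8360 = 9493/13520 - 9881/4180 = -4695519/2825680 ≈ -1.6617)
1/((w + 47949)/(30641 - 15467) + b(-51 + 107)) = 1/((-4695519/2825680 + 47949)/(30641 - 15467) - 540) = 1/((135483834801/2825680)/15174 - 540) = 1/((135483834801/2825680)*(1/15174) - 540) = 1/(45161278267/14292289440 - 540) = 1/(-7672675019333/14292289440) = -14292289440/7672675019333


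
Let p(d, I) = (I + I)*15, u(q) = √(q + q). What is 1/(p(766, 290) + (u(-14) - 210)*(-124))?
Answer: 8685/301824532 + 31*I*√7/150912266 ≈ 2.8775e-5 + 5.4348e-7*I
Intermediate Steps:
u(q) = √2*√q (u(q) = √(2*q) = √2*√q)
p(d, I) = 30*I (p(d, I) = (2*I)*15 = 30*I)
1/(p(766, 290) + (u(-14) - 210)*(-124)) = 1/(30*290 + (√2*√(-14) - 210)*(-124)) = 1/(8700 + (√2*(I*√14) - 210)*(-124)) = 1/(8700 + (2*I*√7 - 210)*(-124)) = 1/(8700 + (-210 + 2*I*√7)*(-124)) = 1/(8700 + (26040 - 248*I*√7)) = 1/(34740 - 248*I*√7)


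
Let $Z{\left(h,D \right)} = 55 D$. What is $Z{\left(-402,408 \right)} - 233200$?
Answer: $-210760$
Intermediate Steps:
$Z{\left(-402,408 \right)} - 233200 = 55 \cdot 408 - 233200 = 22440 - 233200 = -210760$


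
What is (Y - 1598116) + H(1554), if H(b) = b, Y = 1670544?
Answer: 73982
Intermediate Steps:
(Y - 1598116) + H(1554) = (1670544 - 1598116) + 1554 = 72428 + 1554 = 73982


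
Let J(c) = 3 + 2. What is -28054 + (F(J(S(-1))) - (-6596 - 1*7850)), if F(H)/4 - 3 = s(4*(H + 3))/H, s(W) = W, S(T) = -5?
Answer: -67852/5 ≈ -13570.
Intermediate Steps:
J(c) = 5
F(H) = 12 + 4*(12 + 4*H)/H (F(H) = 12 + 4*((4*(H + 3))/H) = 12 + 4*((4*(3 + H))/H) = 12 + 4*((12 + 4*H)/H) = 12 + 4*(12 + 4*H)/H)
-28054 + (F(J(S(-1))) - (-6596 - 1*7850)) = -28054 + ((28 + 48/5) - (-6596 - 1*7850)) = -28054 + ((28 + 48*(⅕)) - (-6596 - 7850)) = -28054 + ((28 + 48/5) - 1*(-14446)) = -28054 + (188/5 + 14446) = -28054 + 72418/5 = -67852/5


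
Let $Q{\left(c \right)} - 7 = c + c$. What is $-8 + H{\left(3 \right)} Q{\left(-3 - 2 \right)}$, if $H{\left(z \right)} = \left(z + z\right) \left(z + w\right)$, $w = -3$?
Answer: $-8$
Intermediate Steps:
$Q{\left(c \right)} = 7 + 2 c$ ($Q{\left(c \right)} = 7 + \left(c + c\right) = 7 + 2 c$)
$H{\left(z \right)} = 2 z \left(-3 + z\right)$ ($H{\left(z \right)} = \left(z + z\right) \left(z - 3\right) = 2 z \left(-3 + z\right)$)
$-8 + H{\left(3 \right)} Q{\left(-3 - 2 \right)} = -8 + 2 \cdot 3 \left(-3 + 3\right) \left(7 + 2 \left(-3 - 2\right)\right) = -8 + 2 \cdot 3 \cdot 0 \left(7 + 2 \left(-5\right)\right) = -8 + 0 \left(7 - 10\right) = -8 + 0 \left(-3\right) = -8 + 0 = -8$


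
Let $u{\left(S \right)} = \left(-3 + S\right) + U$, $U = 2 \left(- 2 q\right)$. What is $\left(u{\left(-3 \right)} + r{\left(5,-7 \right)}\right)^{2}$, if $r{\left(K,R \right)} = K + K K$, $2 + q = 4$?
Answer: $256$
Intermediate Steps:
$q = 2$ ($q = -2 + 4 = 2$)
$r{\left(K,R \right)} = K + K^{2}$
$U = -8$ ($U = 2 \left(\left(-2\right) 2\right) = 2 \left(-4\right) = -8$)
$u{\left(S \right)} = -11 + S$ ($u{\left(S \right)} = \left(-3 + S\right) - 8 = -11 + S$)
$\left(u{\left(-3 \right)} + r{\left(5,-7 \right)}\right)^{2} = \left(\left(-11 - 3\right) + 5 \left(1 + 5\right)\right)^{2} = \left(-14 + 5 \cdot 6\right)^{2} = \left(-14 + 30\right)^{2} = 16^{2} = 256$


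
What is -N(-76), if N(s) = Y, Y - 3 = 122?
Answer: -125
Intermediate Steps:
Y = 125 (Y = 3 + 122 = 125)
N(s) = 125
-N(-76) = -1*125 = -125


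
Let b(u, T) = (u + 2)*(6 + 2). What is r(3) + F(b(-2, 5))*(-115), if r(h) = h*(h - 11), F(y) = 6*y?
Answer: -24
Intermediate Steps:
b(u, T) = 16 + 8*u (b(u, T) = (2 + u)*8 = 16 + 8*u)
r(h) = h*(-11 + h)
r(3) + F(b(-2, 5))*(-115) = 3*(-11 + 3) + (6*(16 + 8*(-2)))*(-115) = 3*(-8) + (6*(16 - 16))*(-115) = -24 + (6*0)*(-115) = -24 + 0*(-115) = -24 + 0 = -24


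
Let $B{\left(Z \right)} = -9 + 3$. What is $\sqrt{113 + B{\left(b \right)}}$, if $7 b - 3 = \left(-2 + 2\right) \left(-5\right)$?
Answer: $\sqrt{107} \approx 10.344$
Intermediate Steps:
$b = \frac{3}{7}$ ($b = \frac{3}{7} + \frac{\left(-2 + 2\right) \left(-5\right)}{7} = \frac{3}{7} + \frac{0 \left(-5\right)}{7} = \frac{3}{7} + \frac{1}{7} \cdot 0 = \frac{3}{7} + 0 = \frac{3}{7} \approx 0.42857$)
$B{\left(Z \right)} = -6$
$\sqrt{113 + B{\left(b \right)}} = \sqrt{113 - 6} = \sqrt{107}$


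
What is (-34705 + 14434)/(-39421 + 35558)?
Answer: 20271/3863 ≈ 5.2475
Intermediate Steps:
(-34705 + 14434)/(-39421 + 35558) = -20271/(-3863) = -20271*(-1/3863) = 20271/3863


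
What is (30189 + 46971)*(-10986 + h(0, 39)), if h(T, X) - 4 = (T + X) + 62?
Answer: -839577960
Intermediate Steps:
h(T, X) = 66 + T + X (h(T, X) = 4 + ((T + X) + 62) = 4 + (62 + T + X) = 66 + T + X)
(30189 + 46971)*(-10986 + h(0, 39)) = (30189 + 46971)*(-10986 + (66 + 0 + 39)) = 77160*(-10986 + 105) = 77160*(-10881) = -839577960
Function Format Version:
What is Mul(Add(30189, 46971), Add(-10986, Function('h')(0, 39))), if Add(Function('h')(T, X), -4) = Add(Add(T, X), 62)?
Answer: -839577960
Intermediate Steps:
Function('h')(T, X) = Add(66, T, X) (Function('h')(T, X) = Add(4, Add(Add(T, X), 62)) = Add(4, Add(62, T, X)) = Add(66, T, X))
Mul(Add(30189, 46971), Add(-10986, Function('h')(0, 39))) = Mul(Add(30189, 46971), Add(-10986, Add(66, 0, 39))) = Mul(77160, Add(-10986, 105)) = Mul(77160, -10881) = -839577960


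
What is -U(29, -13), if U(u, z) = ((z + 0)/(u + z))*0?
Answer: 0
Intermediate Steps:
U(u, z) = 0 (U(u, z) = (z/(u + z))*0 = 0)
-U(29, -13) = -1*0 = 0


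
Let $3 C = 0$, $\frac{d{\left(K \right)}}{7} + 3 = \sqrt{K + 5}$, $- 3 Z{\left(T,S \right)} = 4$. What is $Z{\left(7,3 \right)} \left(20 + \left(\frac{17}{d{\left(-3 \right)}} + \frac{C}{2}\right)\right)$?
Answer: $- \frac{3716}{147} + \frac{68 \sqrt{2}}{147} \approx -24.625$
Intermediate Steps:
$Z{\left(T,S \right)} = - \frac{4}{3}$ ($Z{\left(T,S \right)} = \left(- \frac{1}{3}\right) 4 = - \frac{4}{3}$)
$d{\left(K \right)} = -21 + 7 \sqrt{5 + K}$ ($d{\left(K \right)} = -21 + 7 \sqrt{K + 5} = -21 + 7 \sqrt{5 + K}$)
$C = 0$ ($C = \frac{1}{3} \cdot 0 = 0$)
$Z{\left(7,3 \right)} \left(20 + \left(\frac{17}{d{\left(-3 \right)}} + \frac{C}{2}\right)\right) = - \frac{4 \left(20 + \left(\frac{17}{-21 + 7 \sqrt{5 - 3}} + \frac{0}{2}\right)\right)}{3} = - \frac{4 \left(20 + \left(\frac{17}{-21 + 7 \sqrt{2}} + 0 \cdot \frac{1}{2}\right)\right)}{3} = - \frac{4 \left(20 + \left(\frac{17}{-21 + 7 \sqrt{2}} + 0\right)\right)}{3} = - \frac{4 \left(20 + \frac{17}{-21 + 7 \sqrt{2}}\right)}{3} = - \frac{80}{3} - \frac{68}{3 \left(-21 + 7 \sqrt{2}\right)}$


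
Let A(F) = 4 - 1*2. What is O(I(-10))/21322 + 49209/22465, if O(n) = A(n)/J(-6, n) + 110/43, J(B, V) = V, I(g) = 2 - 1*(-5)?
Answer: 157919376869/72089308865 ≈ 2.1906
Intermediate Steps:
I(g) = 7 (I(g) = 2 + 5 = 7)
A(F) = 2 (A(F) = 4 - 2 = 2)
O(n) = 110/43 + 2/n (O(n) = 2/n + 110/43 = 110/43 + 2/n)
O(I(-10))/21322 + 49209/22465 = (110/43 + 2/7)/21322 + 49209/22465 = (110/43 + 2*(⅐))*(1/21322) + 49209*(1/22465) = (110/43 + 2/7)*(1/21322) + 49209/22465 = (856/301)*(1/21322) + 49209/22465 = 428/3208961 + 49209/22465 = 157919376869/72089308865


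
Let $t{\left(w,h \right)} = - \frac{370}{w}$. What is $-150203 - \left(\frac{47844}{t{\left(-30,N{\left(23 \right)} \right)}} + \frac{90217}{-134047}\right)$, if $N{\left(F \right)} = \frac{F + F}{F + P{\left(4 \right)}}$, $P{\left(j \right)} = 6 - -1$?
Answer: $- \frac{764204372992}{4959739} \approx -1.5408 \cdot 10^{5}$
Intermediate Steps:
$P{\left(j \right)} = 7$ ($P{\left(j \right)} = 6 + 1 = 7$)
$N{\left(F \right)} = \frac{2 F}{7 + F}$ ($N{\left(F \right)} = \frac{F + F}{F + 7} = \frac{2 F}{7 + F}$)
$-150203 - \left(\frac{47844}{t{\left(-30,N{\left(23 \right)} \right)}} + \frac{90217}{-134047}\right) = -150203 - \left(\frac{47844}{\left(-370\right) \frac{1}{-30}} + \frac{90217}{-134047}\right) = -150203 - \left(\frac{47844}{\left(-370\right) \left(- \frac{1}{30}\right)} + 90217 \left(- \frac{1}{134047}\right)\right) = -150203 - \left(\frac{47844}{\frac{37}{3}} - \frac{90217}{134047}\right) = -150203 - \left(47844 \cdot \frac{3}{37} - \frac{90217}{134047}\right) = -150203 - \left(\frac{143532}{37} - \frac{90217}{134047}\right) = -150203 - \frac{19236695975}{4959739} = - \frac{764204372992}{4959739}$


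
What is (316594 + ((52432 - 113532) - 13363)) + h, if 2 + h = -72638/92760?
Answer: 11229906701/46380 ≈ 2.4213e+5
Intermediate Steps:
h = -129079/46380 (h = -2 - 72638/92760 = -2 - 72638*1/92760 = -2 - 36319/46380 = -129079/46380 ≈ -2.7831)
(316594 + ((52432 - 113532) - 13363)) + h = (316594 + ((52432 - 113532) - 13363)) - 129079/46380 = (316594 + (-61100 - 13363)) - 129079/46380 = (316594 - 74463) - 129079/46380 = 242131 - 129079/46380 = 11229906701/46380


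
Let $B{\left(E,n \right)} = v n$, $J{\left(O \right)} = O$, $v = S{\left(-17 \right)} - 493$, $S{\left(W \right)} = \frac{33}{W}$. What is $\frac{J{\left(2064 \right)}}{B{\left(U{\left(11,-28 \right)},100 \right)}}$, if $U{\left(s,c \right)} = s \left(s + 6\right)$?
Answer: $- \frac{4386}{105175} \approx -0.041702$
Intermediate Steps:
$v = - \frac{8414}{17}$ ($v = \frac{33}{-17} - 493 = 33 \left(- \frac{1}{17}\right) - 493 = - \frac{33}{17} - 493 = - \frac{8414}{17} \approx -494.94$)
$U{\left(s,c \right)} = s \left(6 + s\right)$
$B{\left(E,n \right)} = - \frac{8414 n}{17}$
$\frac{J{\left(2064 \right)}}{B{\left(U{\left(11,-28 \right)},100 \right)}} = \frac{2064}{\left(- \frac{8414}{17}\right) 100} = \frac{2064}{- \frac{841400}{17}} = 2064 \left(- \frac{17}{841400}\right) = - \frac{4386}{105175}$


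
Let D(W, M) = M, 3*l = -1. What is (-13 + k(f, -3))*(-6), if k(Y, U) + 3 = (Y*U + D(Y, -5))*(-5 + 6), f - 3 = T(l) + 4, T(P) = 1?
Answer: 270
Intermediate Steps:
l = -⅓ (l = (⅓)*(-1) = -⅓ ≈ -0.33333)
f = 8 (f = 3 + (1 + 4) = 3 + 5 = 8)
k(Y, U) = -8 + U*Y (k(Y, U) = -3 + (Y*U - 5)*(-5 + 6) = -3 + (U*Y - 5)*1 = -3 + (-5 + U*Y)*1 = -3 + (-5 + U*Y) = -8 + U*Y)
(-13 + k(f, -3))*(-6) = (-13 + (-8 - 3*8))*(-6) = (-13 + (-8 - 24))*(-6) = (-13 - 32)*(-6) = -45*(-6) = 270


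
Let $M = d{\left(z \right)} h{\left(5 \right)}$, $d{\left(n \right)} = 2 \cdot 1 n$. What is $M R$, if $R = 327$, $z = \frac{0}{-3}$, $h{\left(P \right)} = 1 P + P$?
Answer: $0$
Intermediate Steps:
$h{\left(P \right)} = 2 P$ ($h{\left(P \right)} = P + P = 2 P$)
$z = 0$ ($z = 0 \left(- \frac{1}{3}\right) = 0$)
$d{\left(n \right)} = 2 n$
$M = 0$ ($M = 2 \cdot 0 \cdot 2 \cdot 5 = 0 \cdot 10 = 0$)
$M R = 0 \cdot 327 = 0$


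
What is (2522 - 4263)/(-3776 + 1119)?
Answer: 1741/2657 ≈ 0.65525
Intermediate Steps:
(2522 - 4263)/(-3776 + 1119) = -1741/(-2657) = -1741*(-1/2657) = 1741/2657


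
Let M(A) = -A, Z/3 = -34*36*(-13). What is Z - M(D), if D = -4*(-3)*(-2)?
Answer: 47712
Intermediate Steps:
Z = 47736 (Z = 3*(-34*36*(-13)) = 3*(-1224*(-13)) = 3*15912 = 47736)
D = -24 (D = 12*(-2) = -24)
Z - M(D) = 47736 - (-1)*(-24) = 47736 - 1*24 = 47736 - 24 = 47712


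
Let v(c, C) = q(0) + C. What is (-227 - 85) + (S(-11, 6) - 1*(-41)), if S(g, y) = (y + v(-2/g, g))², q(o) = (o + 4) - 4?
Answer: -246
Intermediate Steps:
q(o) = o (q(o) = (4 + o) - 4 = o)
v(c, C) = C (v(c, C) = 0 + C = C)
S(g, y) = (g + y)² (S(g, y) = (y + g)² = (g + y)²)
(-227 - 85) + (S(-11, 6) - 1*(-41)) = (-227 - 85) + ((-11 + 6)² - 1*(-41)) = -312 + ((-5)² + 41) = -312 + (25 + 41) = -312 + 66 = -246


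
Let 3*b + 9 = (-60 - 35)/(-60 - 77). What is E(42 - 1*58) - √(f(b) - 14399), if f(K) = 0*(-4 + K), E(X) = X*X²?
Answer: -4096 - 11*I*√119 ≈ -4096.0 - 120.0*I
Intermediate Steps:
E(X) = X³
b = -1138/411 (b = -3 + ((-60 - 35)/(-60 - 77))/3 = -3 + (-95/(-137))/3 = -3 + (-95*(-1/137))/3 = -3 + (⅓)*(95/137) = -3 + 95/411 = -1138/411 ≈ -2.7689)
f(K) = 0
E(42 - 1*58) - √(f(b) - 14399) = (42 - 1*58)³ - √(0 - 14399) = (42 - 58)³ - √(-14399) = (-16)³ - 11*I*√119 = -4096 - 11*I*√119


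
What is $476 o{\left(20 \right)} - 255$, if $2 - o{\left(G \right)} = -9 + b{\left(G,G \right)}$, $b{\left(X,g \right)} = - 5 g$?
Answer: $52581$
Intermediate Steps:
$o{\left(G \right)} = 11 + 5 G$ ($o{\left(G \right)} = 2 - \left(-9 - 5 G\right) = 2 + \left(9 + 5 G\right) = 11 + 5 G$)
$476 o{\left(20 \right)} - 255 = 476 \left(11 + 5 \cdot 20\right) - 255 = 476 \left(11 + 100\right) - 255 = 476 \cdot 111 - 255 = 52836 - 255 = 52581$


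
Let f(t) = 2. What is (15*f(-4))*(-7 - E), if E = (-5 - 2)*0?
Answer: -210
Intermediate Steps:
E = 0 (E = -7*0 = 0)
(15*f(-4))*(-7 - E) = (15*2)*(-7 - 1*0) = 30*(-7 + 0) = 30*(-7) = -210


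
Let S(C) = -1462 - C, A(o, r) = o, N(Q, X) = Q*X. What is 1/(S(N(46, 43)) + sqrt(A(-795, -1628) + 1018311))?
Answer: -860/2704021 - sqrt(254379)/5408042 ≈ -0.00041131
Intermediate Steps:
1/(S(N(46, 43)) + sqrt(A(-795, -1628) + 1018311)) = 1/((-1462 - 46*43) + sqrt(-795 + 1018311)) = 1/((-1462 - 1*1978) + sqrt(1017516)) = 1/((-1462 - 1978) + 2*sqrt(254379)) = 1/(-3440 + 2*sqrt(254379))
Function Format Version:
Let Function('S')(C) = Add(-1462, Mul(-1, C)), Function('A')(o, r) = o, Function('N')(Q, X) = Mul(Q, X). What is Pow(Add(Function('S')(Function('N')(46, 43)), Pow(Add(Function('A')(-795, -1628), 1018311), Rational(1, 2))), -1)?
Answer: Add(Rational(-860, 2704021), Mul(Rational(-1, 5408042), Pow(254379, Rational(1, 2)))) ≈ -0.00041131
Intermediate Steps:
Pow(Add(Function('S')(Function('N')(46, 43)), Pow(Add(Function('A')(-795, -1628), 1018311), Rational(1, 2))), -1) = Pow(Add(Add(-1462, Mul(-1, Mul(46, 43))), Pow(Add(-795, 1018311), Rational(1, 2))), -1) = Pow(Add(Add(-1462, Mul(-1, 1978)), Pow(1017516, Rational(1, 2))), -1) = Pow(Add(Add(-1462, -1978), Mul(2, Pow(254379, Rational(1, 2)))), -1) = Pow(Add(-3440, Mul(2, Pow(254379, Rational(1, 2)))), -1)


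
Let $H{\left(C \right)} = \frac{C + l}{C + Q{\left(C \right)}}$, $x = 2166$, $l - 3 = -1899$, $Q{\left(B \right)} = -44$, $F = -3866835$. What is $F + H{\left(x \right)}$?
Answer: $- \frac{4102711800}{1061} \approx -3.8668 \cdot 10^{6}$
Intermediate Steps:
$l = -1896$ ($l = 3 - 1899 = -1896$)
$H{\left(C \right)} = \frac{-1896 + C}{-44 + C}$ ($H{\left(C \right)} = \frac{C - 1896}{C - 44} = \frac{-1896 + C}{-44 + C}$)
$F + H{\left(x \right)} = -3866835 + \frac{-1896 + 2166}{-44 + 2166} = -3866835 + \frac{1}{2122} \cdot 270 = -3866835 + \frac{135}{1061} = - \frac{4102711800}{1061}$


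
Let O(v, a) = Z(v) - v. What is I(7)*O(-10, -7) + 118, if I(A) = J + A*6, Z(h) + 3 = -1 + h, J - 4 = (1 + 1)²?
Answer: -82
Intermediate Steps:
J = 8 (J = 4 + (1 + 1)² = 4 + 2² = 4 + 4 = 8)
Z(h) = -4 + h (Z(h) = -3 + (-1 + h) = -4 + h)
I(A) = 8 + 6*A (I(A) = 8 + A*6 = 8 + 6*A)
O(v, a) = -4 (O(v, a) = (-4 + v) - v = -4)
I(7)*O(-10, -7) + 118 = (8 + 6*7)*(-4) + 118 = (8 + 42)*(-4) + 118 = 50*(-4) + 118 = -200 + 118 = -82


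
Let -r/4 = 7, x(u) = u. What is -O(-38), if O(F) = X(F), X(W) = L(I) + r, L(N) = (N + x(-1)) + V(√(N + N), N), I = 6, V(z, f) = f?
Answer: 17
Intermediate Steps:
L(N) = -1 + 2*N (L(N) = (N - 1) + N = (-1 + N) + N = -1 + 2*N)
r = -28 (r = -4*7 = -28)
X(W) = -17 (X(W) = (-1 + 2*6) - 28 = (-1 + 12) - 28 = 11 - 28 = -17)
O(F) = -17
-O(-38) = -1*(-17) = 17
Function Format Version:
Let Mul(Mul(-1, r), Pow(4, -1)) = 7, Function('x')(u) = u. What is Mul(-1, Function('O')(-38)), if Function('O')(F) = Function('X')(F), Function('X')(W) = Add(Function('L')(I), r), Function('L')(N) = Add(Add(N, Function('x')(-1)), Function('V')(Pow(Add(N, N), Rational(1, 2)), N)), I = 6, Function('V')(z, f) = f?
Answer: 17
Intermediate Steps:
Function('L')(N) = Add(-1, Mul(2, N)) (Function('L')(N) = Add(Add(N, -1), N) = Add(Add(-1, N), N) = Add(-1, Mul(2, N)))
r = -28 (r = Mul(-4, 7) = -28)
Function('X')(W) = -17 (Function('X')(W) = Add(Add(-1, Mul(2, 6)), -28) = Add(Add(-1, 12), -28) = Add(11, -28) = -17)
Function('O')(F) = -17
Mul(-1, Function('O')(-38)) = Mul(-1, -17) = 17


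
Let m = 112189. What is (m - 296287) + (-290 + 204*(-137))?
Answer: -212336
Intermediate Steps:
(m - 296287) + (-290 + 204*(-137)) = (112189 - 296287) + (-290 + 204*(-137)) = -184098 + (-290 - 27948) = -184098 - 28238 = -212336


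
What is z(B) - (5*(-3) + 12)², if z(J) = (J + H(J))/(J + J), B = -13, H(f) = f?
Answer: -8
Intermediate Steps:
z(J) = 1 (z(J) = (J + J)/(J + J) = (2*J)/((2*J)) = (2*J)*(1/(2*J)) = 1)
z(B) - (5*(-3) + 12)² = 1 - (5*(-3) + 12)² = 1 - (-15 + 12)² = 1 - 1*(-3)² = 1 - 1*9 = 1 - 9 = -8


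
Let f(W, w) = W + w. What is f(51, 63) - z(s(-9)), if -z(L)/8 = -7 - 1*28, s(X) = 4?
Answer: -166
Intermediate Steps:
z(L) = 280 (z(L) = -8*(-7 - 1*28) = -8*(-7 - 28) = -8*(-35) = 280)
f(51, 63) - z(s(-9)) = (51 + 63) - 1*280 = 114 - 280 = -166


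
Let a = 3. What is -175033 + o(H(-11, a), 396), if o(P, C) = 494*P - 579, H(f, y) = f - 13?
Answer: -187468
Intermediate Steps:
H(f, y) = -13 + f
o(P, C) = -579 + 494*P
-175033 + o(H(-11, a), 396) = -175033 + (-579 + 494*(-13 - 11)) = -175033 + (-579 + 494*(-24)) = -175033 + (-579 - 11856) = -175033 - 12435 = -187468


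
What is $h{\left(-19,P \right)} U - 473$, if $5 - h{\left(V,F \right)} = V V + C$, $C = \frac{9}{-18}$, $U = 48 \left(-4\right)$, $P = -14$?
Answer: $67783$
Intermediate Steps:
$U = -192$
$C = - \frac{1}{2}$ ($C = 9 \left(- \frac{1}{18}\right) = - \frac{1}{2} \approx -0.5$)
$h{\left(V,F \right)} = \frac{11}{2} - V^{2}$ ($h{\left(V,F \right)} = 5 - \left(V V - \frac{1}{2}\right) = 5 - \left(V^{2} - \frac{1}{2}\right) = 5 - \left(- \frac{1}{2} + V^{2}\right) = \frac{11}{2} - V^{2}$)
$h{\left(-19,P \right)} U - 473 = \left(\frac{11}{2} - \left(-19\right)^{2}\right) \left(-192\right) - 473 = \left(\frac{11}{2} - 361\right) \left(-192\right) - 473 = \left(- \frac{711}{2}\right) \left(-192\right) - 473 = 68256 - 473 = 67783$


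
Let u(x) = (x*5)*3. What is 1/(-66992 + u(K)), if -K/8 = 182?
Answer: -1/88832 ≈ -1.1257e-5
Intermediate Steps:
K = -1456 (K = -8*182 = -1456)
u(x) = 15*x (u(x) = (5*x)*3 = 15*x)
1/(-66992 + u(K)) = 1/(-66992 + 15*(-1456)) = 1/(-66992 - 21840) = 1/(-88832) = -1/88832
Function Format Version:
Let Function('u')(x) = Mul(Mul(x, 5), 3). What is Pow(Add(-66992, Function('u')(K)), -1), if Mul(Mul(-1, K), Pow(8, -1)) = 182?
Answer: Rational(-1, 88832) ≈ -1.1257e-5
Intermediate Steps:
K = -1456 (K = Mul(-8, 182) = -1456)
Function('u')(x) = Mul(15, x) (Function('u')(x) = Mul(Mul(5, x), 3) = Mul(15, x))
Pow(Add(-66992, Function('u')(K)), -1) = Pow(Add(-66992, Mul(15, -1456)), -1) = Pow(Add(-66992, -21840), -1) = Pow(-88832, -1) = Rational(-1, 88832)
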